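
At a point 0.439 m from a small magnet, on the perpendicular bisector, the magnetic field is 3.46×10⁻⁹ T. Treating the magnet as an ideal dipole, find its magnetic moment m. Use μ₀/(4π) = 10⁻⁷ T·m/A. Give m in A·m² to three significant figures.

m ≈ 0.00293 A·m²

In the equatorial plane B = (μ₀/4π)·m/r³, so m = Br³·4π/(μ₀).
m = (3.46×10⁻⁹)·(0.439)³ / (10⁻⁷) = 0.002927 A·m².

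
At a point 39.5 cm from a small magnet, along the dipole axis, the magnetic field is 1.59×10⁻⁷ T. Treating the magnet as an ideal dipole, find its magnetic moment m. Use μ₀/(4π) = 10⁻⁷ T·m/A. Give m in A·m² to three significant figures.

m ≈ 0.0490 A·m²

On axis B = (μ₀/4π)·2m/r³, so m = Br³·4π/(μ₀·2).
m = (1.59×10⁻⁷)·(0.395)³ / (2·10⁻⁷) = 0.04900 A·m².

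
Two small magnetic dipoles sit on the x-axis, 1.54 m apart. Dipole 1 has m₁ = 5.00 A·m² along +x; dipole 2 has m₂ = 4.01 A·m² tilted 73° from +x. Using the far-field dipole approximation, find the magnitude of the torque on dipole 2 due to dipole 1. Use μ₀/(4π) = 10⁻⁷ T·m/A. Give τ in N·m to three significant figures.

τ ≈ 1.05×10⁻⁶ N·m

Dipole B is on the axis of dipole A, so B₁ there is axial: B₁ = (μ₀/4π)·2m₁/r³ along +x.
B₁ = 2(10⁻⁷)(5.00)/(1.54)³ = 2.738×10⁻⁷ T.
τ = m₂ B₁ sinθ.
τ = (4.01)(2.738×10⁻⁷)·sin73° = 1.050×10⁻⁶ N·m.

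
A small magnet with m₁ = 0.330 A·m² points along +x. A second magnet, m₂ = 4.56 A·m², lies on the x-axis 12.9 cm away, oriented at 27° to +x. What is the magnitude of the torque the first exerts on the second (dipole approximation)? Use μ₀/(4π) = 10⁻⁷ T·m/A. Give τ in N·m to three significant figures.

τ ≈ 6.36×10⁻⁵ N·m

Dipole B is on the axis of dipole A, so B₁ there is axial: B₁ = (μ₀/4π)·2m₁/r³ along +x.
B₁ = 2(10⁻⁷)(0.330)/(0.129)³ = 3.075×10⁻⁵ T.
τ = m₂ B₁ sinθ.
τ = (4.56)(3.075×10⁻⁵)·sin27° = 6.365×10⁻⁵ N·m.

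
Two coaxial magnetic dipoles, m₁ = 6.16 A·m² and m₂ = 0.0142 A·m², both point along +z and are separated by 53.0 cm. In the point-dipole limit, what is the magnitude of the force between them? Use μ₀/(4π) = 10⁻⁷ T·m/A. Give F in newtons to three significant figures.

F ≈ 6.65×10⁻⁷ N

On-axis B of dipole 1: B = (μ₀/4π)·2m₁/r³. Force on dipole 2: F = m₂·dB/dr.
dB/dr = −(μ₀/4π)·6m₁/r⁴, so |F| = (μ₀/4π)·6m₁m₂/r⁴.
F = 6(10⁻⁷)(6.16)(0.0142)/(0.530)⁴ = 6.651×10⁻⁷ N.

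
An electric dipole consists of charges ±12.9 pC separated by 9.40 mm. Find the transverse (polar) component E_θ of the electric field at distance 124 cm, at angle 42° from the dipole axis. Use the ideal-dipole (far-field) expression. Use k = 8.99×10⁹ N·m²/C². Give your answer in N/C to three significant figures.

Dipole moment p = qd = (1.29×10⁻¹¹ C)(0.00940 m) = 1.213×10⁻¹³ C·m.
For a dipole, E_θ = (kp sinθ)/r³.
kp/r³ = (8.99×10⁹)(1.213×10⁻¹³)/(1.24)³ = 5.719×10⁻⁴ N/C.
E_θ = 5.719×10⁻⁴·sin42° = 3.827×10⁻⁴ N/C.

E_θ ≈ 3.83×10⁻⁴ N/C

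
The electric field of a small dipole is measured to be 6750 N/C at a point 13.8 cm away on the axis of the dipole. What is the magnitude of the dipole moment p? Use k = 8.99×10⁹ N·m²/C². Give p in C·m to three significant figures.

p ≈ 9.87×10⁻¹⁰ C·m

On axis E = 2kp/r³, so p = Er³/(2k).
p = (6750)·(0.138)³ / (2·8.99×10⁹) = 9.866×10⁻¹⁰ C·m.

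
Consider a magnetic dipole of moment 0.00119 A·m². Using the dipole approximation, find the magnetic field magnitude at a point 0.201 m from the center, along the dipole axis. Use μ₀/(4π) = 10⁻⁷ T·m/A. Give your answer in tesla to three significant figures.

B ≈ 2.93×10⁻⁸ T

On axis B = (μ₀/4π)·2m/r³.
B = 2·(10⁻⁷)·(0.00119) / (0.201)³ = 2.931×10⁻⁸ T.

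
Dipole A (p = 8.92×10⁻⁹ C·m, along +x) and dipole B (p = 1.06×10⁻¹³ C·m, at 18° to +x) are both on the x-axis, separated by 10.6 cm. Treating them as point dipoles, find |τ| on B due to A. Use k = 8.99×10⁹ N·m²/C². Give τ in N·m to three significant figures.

The second dipole sits on the axis of the first, so the field there is axial: E₁ = 2kp₁/r³ along +x.
E₁ = 2(8.99×10⁹)(8.92×10⁻⁹)/(0.106)³ = 1.347×10⁵ N/C.
Torque on the second dipole: τ = p₂ E₁ sinθ.
τ = (1.06×10⁻¹³)(1.347×10⁵)·sin18° = 4.411×10⁻⁹ N·m.

τ ≈ 4.41×10⁻⁹ N·m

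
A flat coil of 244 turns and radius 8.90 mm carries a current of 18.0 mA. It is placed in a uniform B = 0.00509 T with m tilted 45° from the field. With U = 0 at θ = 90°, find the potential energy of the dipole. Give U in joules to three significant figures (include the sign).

m = NIA = NIπa² = 244·(0.0180)·π·(0.00890)² = 0.001093 A·m².
U = −m·B = −mB cosθ.
U = −(0.001093)(0.00509)·cos45° = -3.934×10⁻⁶ J.

U ≈ -3.93×10⁻⁶ J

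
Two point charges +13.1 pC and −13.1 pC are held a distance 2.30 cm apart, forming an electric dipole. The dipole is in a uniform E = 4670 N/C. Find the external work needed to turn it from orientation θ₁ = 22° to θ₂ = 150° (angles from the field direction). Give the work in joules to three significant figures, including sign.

Dipole moment p = qd = (1.31×10⁻¹¹ C)(0.0230 m) = 3.013×10⁻¹³ C·m.
W_ext = ΔU = U(θ₂) − U(θ₁) = −pE cosθ₂ − (−pE cosθ₁) = pE(cosθ₁ − cosθ₂).
W = (3.013×10⁻¹³)(4670)·(cos22° − cos150°) = (1.407×10⁻⁹)·(+1.7932) = 2.523×10⁻⁹ J.

W ≈ 2.52×10⁻⁹ J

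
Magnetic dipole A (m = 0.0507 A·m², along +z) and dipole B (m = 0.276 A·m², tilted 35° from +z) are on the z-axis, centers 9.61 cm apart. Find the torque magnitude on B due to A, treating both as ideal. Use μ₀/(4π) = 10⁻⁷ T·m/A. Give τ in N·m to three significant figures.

τ ≈ 1.81×10⁻⁶ N·m

Dipole B is on the axis of dipole A, so B₁ there is axial: B₁ = (μ₀/4π)·2m₁/r³ along +z.
B₁ = 2(10⁻⁷)(0.0507)/(0.0961)³ = 1.143×10⁻⁵ T.
τ = m₂ B₁ sinθ.
τ = (0.276)(1.143×10⁻⁵)·sin35° = 1.809×10⁻⁶ N·m.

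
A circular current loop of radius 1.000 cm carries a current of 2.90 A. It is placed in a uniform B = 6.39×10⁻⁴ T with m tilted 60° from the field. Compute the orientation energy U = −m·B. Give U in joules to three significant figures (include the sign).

Magnetic moment m = IA = Iπa² = (2.90)·π·(0.0100)² = 9.111×10⁻⁴ A·m².
U = −m·B = −mB cosθ.
U = −(9.111×10⁻⁴)(6.39×10⁻⁴)·cos60° = -2.911×10⁻⁷ J.

U ≈ -2.91×10⁻⁷ J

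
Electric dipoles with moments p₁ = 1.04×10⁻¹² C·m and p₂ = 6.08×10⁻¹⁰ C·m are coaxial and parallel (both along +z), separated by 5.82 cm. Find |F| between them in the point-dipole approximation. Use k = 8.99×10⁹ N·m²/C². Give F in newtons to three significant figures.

F ≈ 2.97×10⁻⁶ N

On-axis field of dipole 1 at distance r: E = 2kp₁/r³. Force on dipole 2 is F = p₂·dE/dr (gradient along axis).
dE/dr = −6kp₁/r⁴, so |F| = 6kp₁p₂/r⁴ (attractive for aligned moments).
F = 6(8.99×10⁹)(1.04×10⁻¹²)(6.08×10⁻¹⁰)/(0.0582)⁴ = 2.973×10⁻⁶ N.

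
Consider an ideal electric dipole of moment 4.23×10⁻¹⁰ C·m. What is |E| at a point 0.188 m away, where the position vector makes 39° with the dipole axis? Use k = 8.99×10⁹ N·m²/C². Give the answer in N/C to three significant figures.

E ≈ 960 N/C

At angle θ the dipole field magnitude is E = (kp/r³)·√(1 + 3cos²θ).
kp/r³ = (8.99×10⁹)(4.23×10⁻¹⁰) / (0.188)³ = 572.3 N/C.
√(1 + 3cos²39°) = √(1 + 3·0.6040) = √2.8119 ≈ 1.6769.
E ≈ 572.3 × 1.677 = 959.7 N/C.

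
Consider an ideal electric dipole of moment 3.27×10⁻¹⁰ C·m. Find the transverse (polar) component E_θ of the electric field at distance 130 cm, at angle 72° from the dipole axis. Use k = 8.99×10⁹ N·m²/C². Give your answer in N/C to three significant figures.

For a dipole, E_θ = (kp sinθ)/r³.
kp/r³ = (8.99×10⁹)(3.27×10⁻¹⁰)/(1.30)³ = 1.338 N/C.
E_θ = 1.338·sin72° = 1.273 N/C.

E_θ ≈ 1.27 N/C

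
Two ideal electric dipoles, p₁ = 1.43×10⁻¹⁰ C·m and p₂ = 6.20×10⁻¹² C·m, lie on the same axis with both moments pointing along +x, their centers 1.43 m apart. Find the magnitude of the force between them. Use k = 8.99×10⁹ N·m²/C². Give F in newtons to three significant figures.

F ≈ 1.14×10⁻¹¹ N

On-axis field of dipole 1 at distance r: E = 2kp₁/r³. Force on dipole 2 is F = p₂·dE/dr (gradient along axis).
dE/dr = −6kp₁/r⁴, so |F| = 6kp₁p₂/r⁴ (attractive for aligned moments).
F = 6(8.99×10⁹)(1.43×10⁻¹⁰)(6.20×10⁻¹²)/(1.43)⁴ = 1.144×10⁻¹¹ N.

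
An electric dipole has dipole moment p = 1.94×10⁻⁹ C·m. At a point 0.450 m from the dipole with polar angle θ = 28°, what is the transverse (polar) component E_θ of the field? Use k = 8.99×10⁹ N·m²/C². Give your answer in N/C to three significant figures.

E_θ ≈ 89.9 N/C

For a dipole, E_θ = (kp sinθ)/r³.
kp/r³ = (8.99×10⁹)(1.94×10⁻⁹)/(0.450)³ = 191.4 N/C.
E_θ = 191.4·sin28° = 89.85 N/C.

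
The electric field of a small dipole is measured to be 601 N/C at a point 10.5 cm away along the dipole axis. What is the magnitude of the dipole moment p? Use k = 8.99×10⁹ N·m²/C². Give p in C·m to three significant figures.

On axis E = 2kp/r³, so p = Er³/(2k).
p = (601)·(0.105)³ / (2·8.99×10⁹) = 3.869×10⁻¹¹ C·m.

p ≈ 3.87×10⁻¹¹ C·m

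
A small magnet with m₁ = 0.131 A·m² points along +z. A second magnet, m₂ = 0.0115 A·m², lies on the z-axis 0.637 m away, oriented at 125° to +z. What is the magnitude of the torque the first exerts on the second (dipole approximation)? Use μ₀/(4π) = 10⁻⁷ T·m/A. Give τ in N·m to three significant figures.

τ ≈ 9.55×10⁻¹⁰ N·m

Dipole B is on the axis of dipole A, so B₁ there is axial: B₁ = (μ₀/4π)·2m₁/r³ along +z.
B₁ = 2(10⁻⁷)(0.131)/(0.637)³ = 1.014×10⁻⁷ T.
τ = m₂ B₁ sinθ.
τ = (0.0115)(1.014×10⁻⁷)·sin125° = 9.549×10⁻¹⁰ N·m.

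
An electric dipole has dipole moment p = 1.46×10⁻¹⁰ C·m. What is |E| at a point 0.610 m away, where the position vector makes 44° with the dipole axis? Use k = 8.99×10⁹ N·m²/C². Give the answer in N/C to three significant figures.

At angle θ the dipole field magnitude is E = (kp/r³)·√(1 + 3cos²θ).
kp/r³ = (8.99×10⁹)(1.46×10⁻¹⁰) / (0.610)³ = 5.783 N/C.
√(1 + 3cos²44°) = √(1 + 3·0.5174) = √2.5523 ≈ 1.5976.
E ≈ 5.783 × 1.598 = 9.238 N/C.

E ≈ 9.24 N/C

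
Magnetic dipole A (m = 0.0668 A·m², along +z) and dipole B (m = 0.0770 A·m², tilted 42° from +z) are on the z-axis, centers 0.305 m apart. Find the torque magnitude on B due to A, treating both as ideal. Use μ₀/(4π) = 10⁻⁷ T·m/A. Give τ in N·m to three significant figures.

Dipole B is on the axis of dipole A, so B₁ there is axial: B₁ = (μ₀/4π)·2m₁/r³ along +z.
B₁ = 2(10⁻⁷)(0.0668)/(0.305)³ = 4.709×10⁻⁷ T.
τ = m₂ B₁ sinθ.
τ = (0.0770)(4.709×10⁻⁷)·sin42° = 2.426×10⁻⁸ N·m.

τ ≈ 2.43×10⁻⁸ N·m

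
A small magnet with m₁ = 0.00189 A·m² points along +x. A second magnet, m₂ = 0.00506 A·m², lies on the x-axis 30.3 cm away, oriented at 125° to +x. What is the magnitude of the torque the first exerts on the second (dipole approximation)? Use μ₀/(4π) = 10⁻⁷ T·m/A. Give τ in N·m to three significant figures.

Dipole B is on the axis of dipole A, so B₁ there is axial: B₁ = (μ₀/4π)·2m₁/r³ along +x.
B₁ = 2(10⁻⁷)(0.00189)/(0.303)³ = 1.359×10⁻⁸ T.
τ = m₂ B₁ sinθ.
τ = (0.00506)(1.359×10⁻⁸)·sin125° = 5.632×10⁻¹¹ N·m.

τ ≈ 5.63×10⁻¹¹ N·m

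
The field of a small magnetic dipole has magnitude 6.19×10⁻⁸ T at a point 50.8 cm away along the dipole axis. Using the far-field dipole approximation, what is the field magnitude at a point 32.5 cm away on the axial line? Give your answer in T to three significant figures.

B ≈ 2.36×10⁻⁷ T

Dipole fields scale as 1/r³ in the far field; the geometry is the same at both points.
B₂ = B₁ · (r₁/r₂)³ = 6.19×10⁻⁸ · (50.8/32.5)³.
(r₁/r₂)³ = (1.563)³ = 3.819.
B₂ ≈ 2.364×10⁻⁷ T.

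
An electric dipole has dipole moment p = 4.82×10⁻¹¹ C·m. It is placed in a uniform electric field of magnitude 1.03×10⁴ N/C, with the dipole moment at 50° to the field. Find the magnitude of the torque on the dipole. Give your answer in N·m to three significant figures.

τ ≈ 3.80×10⁻⁷ N·m

Torque on an electric dipole: τ = pE sinθ.
τ = (4.82×10⁻¹¹)(1.03×10⁴)·sin50° = 3.803×10⁻⁷ N·m.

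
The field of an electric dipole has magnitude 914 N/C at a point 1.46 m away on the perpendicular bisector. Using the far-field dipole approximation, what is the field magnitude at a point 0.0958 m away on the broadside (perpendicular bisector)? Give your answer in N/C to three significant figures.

Dipole fields scale as 1/r³ in the far field; the geometry is the same at both points.
E₂ = E₁ · (r₁/r₂)³ = 914 · (1.46/0.0958)³.
(r₁/r₂)³ = (15.24)³ = 3540.
E₂ ≈ 3.235×10⁶ N/C.

E ≈ 3.24×10⁶ N/C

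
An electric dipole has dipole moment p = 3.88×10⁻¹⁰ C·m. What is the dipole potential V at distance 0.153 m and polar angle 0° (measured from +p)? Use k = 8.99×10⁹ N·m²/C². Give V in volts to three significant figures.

The dipole potential is V = kp cosθ / r².
V = (8.99×10⁹)(3.88×10⁻¹⁰)·cos0° / (0.153)² = 149.0 V.

V ≈ 149 V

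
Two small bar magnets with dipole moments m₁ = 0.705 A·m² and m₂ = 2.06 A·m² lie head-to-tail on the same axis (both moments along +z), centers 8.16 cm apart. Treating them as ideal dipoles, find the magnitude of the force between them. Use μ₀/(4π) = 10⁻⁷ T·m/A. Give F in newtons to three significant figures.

F ≈ 0.0197 N

On-axis B of dipole 1: B = (μ₀/4π)·2m₁/r³. Force on dipole 2: F = m₂·dB/dr.
dB/dr = −(μ₀/4π)·6m₁/r⁴, so |F| = (μ₀/4π)·6m₁m₂/r⁴.
F = 6(10⁻⁷)(0.705)(2.06)/(0.0816)⁴ = 0.01965 N.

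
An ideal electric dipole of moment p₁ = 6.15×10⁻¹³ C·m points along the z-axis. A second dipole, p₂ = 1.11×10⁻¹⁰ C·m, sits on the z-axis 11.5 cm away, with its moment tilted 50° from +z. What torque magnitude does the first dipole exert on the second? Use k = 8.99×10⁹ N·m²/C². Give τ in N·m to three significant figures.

τ ≈ 6.18×10⁻¹⁰ N·m

The second dipole sits on the axis of the first, so the field there is axial: E₁ = 2kp₁/r³ along +z.
E₁ = 2(8.99×10⁹)(6.15×10⁻¹³)/(0.115)³ = 7.271 N/C.
Torque on the second dipole: τ = p₂ E₁ sinθ.
τ = (1.11×10⁻¹⁰)(7.271)·sin50° = 6.182×10⁻¹⁰ N·m.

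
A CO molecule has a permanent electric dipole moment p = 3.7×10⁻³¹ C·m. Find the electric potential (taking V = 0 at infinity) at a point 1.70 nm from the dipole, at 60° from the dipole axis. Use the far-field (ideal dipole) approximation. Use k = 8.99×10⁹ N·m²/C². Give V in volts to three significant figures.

V ≈ 5.75×10⁻⁴ V

The dipole potential is V = kp cosθ / r².
V = (8.99×10⁹)(3.70×10⁻³¹)·cos60° / (1.70×10⁻⁹)² = 5.755×10⁻⁴ V.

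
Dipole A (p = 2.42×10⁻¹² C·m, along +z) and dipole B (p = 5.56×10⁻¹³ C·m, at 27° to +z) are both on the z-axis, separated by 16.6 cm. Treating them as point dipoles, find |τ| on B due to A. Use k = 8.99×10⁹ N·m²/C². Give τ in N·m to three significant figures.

The second dipole sits on the axis of the first, so the field there is axial: E₁ = 2kp₁/r³ along +z.
E₁ = 2(8.99×10⁹)(2.42×10⁻¹²)/(0.166)³ = 9.512 N/C.
Torque on the second dipole: τ = p₂ E₁ sinθ.
τ = (5.56×10⁻¹³)(9.512)·sin27° = 2.401×10⁻¹² N·m.

τ ≈ 2.40×10⁻¹² N·m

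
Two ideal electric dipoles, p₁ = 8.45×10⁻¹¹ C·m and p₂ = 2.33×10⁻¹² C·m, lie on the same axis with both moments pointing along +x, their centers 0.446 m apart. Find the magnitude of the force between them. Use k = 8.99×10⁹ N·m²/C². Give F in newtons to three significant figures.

On-axis field of dipole 1 at distance r: E = 2kp₁/r³. Force on dipole 2 is F = p₂·dE/dr (gradient along axis).
dE/dr = −6kp₁/r⁴, so |F| = 6kp₁p₂/r⁴ (attractive for aligned moments).
F = 6(8.99×10⁹)(8.45×10⁻¹¹)(2.33×10⁻¹²)/(0.446)⁴ = 2.684×10⁻¹⁰ N.

F ≈ 2.68×10⁻¹⁰ N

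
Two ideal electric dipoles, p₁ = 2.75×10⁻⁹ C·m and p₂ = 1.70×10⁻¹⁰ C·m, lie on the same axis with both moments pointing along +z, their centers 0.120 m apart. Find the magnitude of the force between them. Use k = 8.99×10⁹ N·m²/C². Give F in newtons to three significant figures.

On-axis field of dipole 1 at distance r: E = 2kp₁/r³. Force on dipole 2 is F = p₂·dE/dr (gradient along axis).
dE/dr = −6kp₁/r⁴, so |F| = 6kp₁p₂/r⁴ (attractive for aligned moments).
F = 6(8.99×10⁹)(2.75×10⁻⁹)(1.70×10⁻¹⁰)/(0.120)⁴ = 1.216×10⁻⁴ N.

F ≈ 1.22×10⁻⁴ N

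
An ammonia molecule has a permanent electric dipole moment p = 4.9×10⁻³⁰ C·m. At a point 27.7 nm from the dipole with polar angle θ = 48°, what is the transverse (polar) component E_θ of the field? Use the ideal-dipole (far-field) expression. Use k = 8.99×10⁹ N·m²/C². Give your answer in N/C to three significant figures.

E_θ ≈ 1540 N/C

For a dipole, E_θ = (kp sinθ)/r³.
kp/r³ = (8.99×10⁹)(4.90×10⁻³⁰)/(2.77×10⁻⁸)³ = 2073 N/C.
E_θ = 2073·sin48° = 1540 N/C.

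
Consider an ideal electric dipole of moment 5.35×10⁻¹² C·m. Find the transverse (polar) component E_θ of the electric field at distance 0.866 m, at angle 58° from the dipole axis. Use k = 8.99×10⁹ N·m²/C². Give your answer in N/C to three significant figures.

For a dipole, E_θ = (kp sinθ)/r³.
kp/r³ = (8.99×10⁹)(5.35×10⁻¹²)/(0.866)³ = 0.07406 N/C.
E_θ = 0.07406·sin58° = 0.06280 N/C.

E_θ ≈ 0.0628 N/C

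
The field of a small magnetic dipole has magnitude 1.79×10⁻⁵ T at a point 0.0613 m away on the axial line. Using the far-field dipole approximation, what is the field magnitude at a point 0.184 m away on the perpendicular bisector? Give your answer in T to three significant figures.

B ≈ 3.31×10⁻⁷ T

Dipole fields scale as 1/r³ in the far field.
The axial field is twice the equatorial field at the same r, so the geometry factor is 1/2.
B₂ = B₁ · (1/2) · (r₁/r₂)³ = 1.79×10⁻⁵ · 0.5 · (0.0613/0.184)³.
(r₁/r₂)³ = (0.3332)³ = 0.03698.
B₂ ≈ 3.309×10⁻⁷ T.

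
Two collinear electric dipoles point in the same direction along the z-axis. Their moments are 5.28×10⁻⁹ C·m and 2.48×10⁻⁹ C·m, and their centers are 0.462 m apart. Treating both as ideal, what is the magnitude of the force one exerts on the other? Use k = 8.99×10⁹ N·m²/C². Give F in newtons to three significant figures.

F ≈ 1.55×10⁻⁵ N

On-axis field of dipole 1 at distance r: E = 2kp₁/r³. Force on dipole 2 is F = p₂·dE/dr (gradient along axis).
dE/dr = −6kp₁/r⁴, so |F| = 6kp₁p₂/r⁴ (attractive for aligned moments).
F = 6(8.99×10⁹)(5.28×10⁻⁹)(2.48×10⁻⁹)/(0.462)⁴ = 1.550×10⁻⁵ N.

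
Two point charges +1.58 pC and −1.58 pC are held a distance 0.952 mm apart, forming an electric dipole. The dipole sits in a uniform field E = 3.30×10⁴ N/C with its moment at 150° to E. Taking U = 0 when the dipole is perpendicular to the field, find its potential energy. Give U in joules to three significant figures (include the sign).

Dipole moment p = qd = (1.58×10⁻¹² C)(9.52×10⁻⁴ m) = 1.504×10⁻¹⁵ C·m.
U = −p·E = −pE cosθ.
U = −(1.504×10⁻¹⁵)(3.30×10⁴)·cos150° = 4.298×10⁻¹¹ J.

U ≈ 4.30×10⁻¹¹ J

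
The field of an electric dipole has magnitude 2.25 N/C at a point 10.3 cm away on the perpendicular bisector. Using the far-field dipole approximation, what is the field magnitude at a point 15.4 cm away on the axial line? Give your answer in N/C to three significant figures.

E ≈ 1.35 N/C

Dipole fields scale as 1/r³ in the far field.
The axial field is twice the equatorial field at the same r, so the geometry factor is 2/1.
E₂ = E₁ · (2/1) · (r₁/r₂)³ = 2.25 · 2 · (10.3/15.4)³.
(r₁/r₂)³ = (0.6688)³ = 0.2992.
E₂ ≈ 1.346 N/C.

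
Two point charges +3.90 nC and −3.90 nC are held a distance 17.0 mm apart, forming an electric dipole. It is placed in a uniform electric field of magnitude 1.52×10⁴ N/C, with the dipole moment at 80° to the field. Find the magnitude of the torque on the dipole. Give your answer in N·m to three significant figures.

τ ≈ 9.92×10⁻⁷ N·m

Dipole moment p = qd = (3.90×10⁻⁹ C)(0.0170 m) = 6.63×10⁻¹¹ C·m.
Torque on an electric dipole: τ = pE sinθ.
τ = (6.63×10⁻¹¹)(1.52×10⁴)·sin80° = 9.924×10⁻⁷ N·m.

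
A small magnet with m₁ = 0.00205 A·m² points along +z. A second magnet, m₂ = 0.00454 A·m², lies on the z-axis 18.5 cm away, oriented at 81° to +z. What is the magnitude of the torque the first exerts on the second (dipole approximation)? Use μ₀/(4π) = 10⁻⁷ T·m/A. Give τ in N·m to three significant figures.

Dipole B is on the axis of dipole A, so B₁ there is axial: B₁ = (μ₀/4π)·2m₁/r³ along +z.
B₁ = 2(10⁻⁷)(0.00205)/(0.185)³ = 6.475×10⁻⁸ T.
τ = m₂ B₁ sinθ.
τ = (0.00454)(6.475×10⁻⁸)·sin81° = 2.904×10⁻¹⁰ N·m.

τ ≈ 2.90×10⁻¹⁰ N·m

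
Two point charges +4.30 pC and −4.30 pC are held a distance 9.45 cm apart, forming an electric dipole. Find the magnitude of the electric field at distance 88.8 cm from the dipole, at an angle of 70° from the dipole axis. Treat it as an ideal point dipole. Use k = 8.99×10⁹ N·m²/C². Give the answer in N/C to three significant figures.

E ≈ 0.00606 N/C

Dipole moment p = qd = (4.30×10⁻¹² C)(0.0945 m) = 4.064×10⁻¹³ C·m.
At angle θ the dipole field magnitude is E = (kp/r³)·√(1 + 3cos²θ).
kp/r³ = (8.99×10⁹)(4.064×10⁻¹³) / (0.888)³ = 0.005218 N/C.
√(1 + 3cos²70°) = √(1 + 3·0.1170) = √1.3509 ≈ 1.1623.
E ≈ 0.005218 × 1.162 = 0.006064 N/C.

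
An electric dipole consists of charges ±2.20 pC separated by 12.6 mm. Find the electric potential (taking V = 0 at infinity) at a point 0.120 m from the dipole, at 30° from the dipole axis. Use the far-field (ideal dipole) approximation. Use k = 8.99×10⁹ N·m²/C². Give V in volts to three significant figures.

V ≈ 0.0150 V

Dipole moment p = qd = (2.20×10⁻¹² C)(0.0126 m) = 2.772×10⁻¹⁴ C·m.
The dipole potential is V = kp cosθ / r².
V = (8.99×10⁹)(2.772×10⁻¹⁴)·cos30° / (0.120)² = 0.01499 V.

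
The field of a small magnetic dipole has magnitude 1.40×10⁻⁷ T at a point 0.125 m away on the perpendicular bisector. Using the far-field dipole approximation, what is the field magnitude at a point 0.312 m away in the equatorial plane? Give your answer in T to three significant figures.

Dipole fields scale as 1/r³ in the far field; the geometry is the same at both points.
B₂ = B₁ · (r₁/r₂)³ = 1.40×10⁻⁷ · (0.125/0.312)³.
(r₁/r₂)³ = (0.4006)³ = 0.06431.
B₂ ≈ 9.003×10⁻⁹ T.

B ≈ 9.00×10⁻⁹ T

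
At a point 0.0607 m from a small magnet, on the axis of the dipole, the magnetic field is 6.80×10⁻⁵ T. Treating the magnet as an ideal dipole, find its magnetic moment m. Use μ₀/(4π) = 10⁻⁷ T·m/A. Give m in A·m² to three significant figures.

On axis B = (μ₀/4π)·2m/r³, so m = Br³·4π/(μ₀·2).
m = (6.80×10⁻⁵)·(0.0607)³ / (2·10⁻⁷) = 0.07604 A·m².

m ≈ 0.0760 A·m²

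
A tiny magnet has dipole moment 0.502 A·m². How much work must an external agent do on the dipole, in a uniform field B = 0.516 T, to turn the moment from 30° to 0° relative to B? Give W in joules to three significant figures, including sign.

W_ext = ΔU = −mB cosθ₂ + mB cosθ₁ = mB(cosθ₁ − cosθ₂).
W = (0.502)(0.516)·(cos30° − cos0°) = (0.2590)·(-0.1340) = -0.03470 J.

W ≈ -0.0347 J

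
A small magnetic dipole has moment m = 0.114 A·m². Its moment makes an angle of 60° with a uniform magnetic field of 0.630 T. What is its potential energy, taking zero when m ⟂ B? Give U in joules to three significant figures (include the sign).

U ≈ -0.0359 J

U = −m·B = −mB cosθ.
U = −(0.114)(0.630)·cos60° = -0.03591 J.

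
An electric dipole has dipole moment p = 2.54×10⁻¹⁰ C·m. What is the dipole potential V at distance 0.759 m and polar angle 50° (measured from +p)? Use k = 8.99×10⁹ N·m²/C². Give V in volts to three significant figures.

The dipole potential is V = kp cosθ / r².
V = (8.99×10⁹)(2.54×10⁻¹⁰)·cos50° / (0.759)² = 2.548 V.

V ≈ 2.55 V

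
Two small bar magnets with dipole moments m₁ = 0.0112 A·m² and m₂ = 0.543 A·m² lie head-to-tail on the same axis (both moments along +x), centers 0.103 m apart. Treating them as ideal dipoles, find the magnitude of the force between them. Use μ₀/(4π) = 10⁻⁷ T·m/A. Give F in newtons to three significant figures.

On-axis B of dipole 1: B = (μ₀/4π)·2m₁/r³. Force on dipole 2: F = m₂·dB/dr.
dB/dr = −(μ₀/4π)·6m₁/r⁴, so |F| = (μ₀/4π)·6m₁m₂/r⁴.
F = 6(10⁻⁷)(0.0112)(0.543)/(0.103)⁴ = 3.242×10⁻⁵ N.

F ≈ 3.24×10⁻⁵ N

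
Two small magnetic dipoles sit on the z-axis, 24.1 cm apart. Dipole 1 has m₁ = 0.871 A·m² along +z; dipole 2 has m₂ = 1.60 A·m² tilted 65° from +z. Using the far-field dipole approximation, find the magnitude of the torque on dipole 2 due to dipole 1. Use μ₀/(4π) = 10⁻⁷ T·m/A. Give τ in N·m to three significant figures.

τ ≈ 1.80×10⁻⁵ N·m

Dipole B is on the axis of dipole A, so B₁ there is axial: B₁ = (μ₀/4π)·2m₁/r³ along +z.
B₁ = 2(10⁻⁷)(0.871)/(0.241)³ = 1.245×10⁻⁵ T.
τ = m₂ B₁ sinθ.
τ = (1.60)(1.245×10⁻⁵)·sin65° = 1.805×10⁻⁵ N·m.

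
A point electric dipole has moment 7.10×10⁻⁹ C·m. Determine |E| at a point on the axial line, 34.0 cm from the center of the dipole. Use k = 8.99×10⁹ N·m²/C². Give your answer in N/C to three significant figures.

On the dipole axis E = 2kp/r³.
E = 2·(8.99×10⁹)(7.10×10⁻⁹) / (0.340)³ = 3248 N/C.

E ≈ 3250 N/C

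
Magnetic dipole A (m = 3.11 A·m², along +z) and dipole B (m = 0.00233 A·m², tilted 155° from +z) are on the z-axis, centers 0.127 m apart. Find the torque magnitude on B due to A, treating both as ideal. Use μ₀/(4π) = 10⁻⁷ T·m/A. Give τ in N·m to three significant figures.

Dipole B is on the axis of dipole A, so B₁ there is axial: B₁ = (μ₀/4π)·2m₁/r³ along +z.
B₁ = 2(10⁻⁷)(3.11)/(0.127)³ = 3.037×10⁻⁴ T.
τ = m₂ B₁ sinθ.
τ = (0.00233)(3.037×10⁻⁴)·sin155° = 2.990×10⁻⁷ N·m.

τ ≈ 2.99×10⁻⁷ N·m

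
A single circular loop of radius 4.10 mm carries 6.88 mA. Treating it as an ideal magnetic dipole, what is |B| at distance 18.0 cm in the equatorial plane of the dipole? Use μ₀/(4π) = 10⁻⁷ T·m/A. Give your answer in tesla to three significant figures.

Magnetic moment m = IA = Iπa² = (0.00688)·π·(0.00410)² = 3.633×10⁻⁷ A·m².
In the equatorial plane B = (μ₀/4π)·m/r³ (half the axial value).
B = (10⁻⁷)·(3.633×10⁻⁷) / (0.180)³ = 6.229×10⁻¹² T.

B ≈ 6.23×10⁻¹² T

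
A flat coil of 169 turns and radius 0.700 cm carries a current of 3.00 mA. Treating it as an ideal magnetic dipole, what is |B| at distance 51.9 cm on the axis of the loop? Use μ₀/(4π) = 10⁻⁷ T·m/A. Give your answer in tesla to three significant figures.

m = NIA = NIπa² = 169·(0.00300)·π·(0.00700)² = 7.805×10⁻⁵ A·m².
On axis B = (μ₀/4π)·2m/r³.
B = 2·(10⁻⁷)·(7.805×10⁻⁵) / (0.519)³ = 1.117×10⁻¹⁰ T.

B ≈ 1.12×10⁻¹⁰ T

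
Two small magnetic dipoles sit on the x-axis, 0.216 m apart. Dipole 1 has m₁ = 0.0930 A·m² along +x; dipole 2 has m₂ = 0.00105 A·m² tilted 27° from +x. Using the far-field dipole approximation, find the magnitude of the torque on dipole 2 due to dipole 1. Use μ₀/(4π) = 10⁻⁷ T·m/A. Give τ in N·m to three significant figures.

τ ≈ 8.80×10⁻¹⁰ N·m

Dipole B is on the axis of dipole A, so B₁ there is axial: B₁ = (μ₀/4π)·2m₁/r³ along +x.
B₁ = 2(10⁻⁷)(0.0930)/(0.216)³ = 1.846×10⁻⁶ T.
τ = m₂ B₁ sinθ.
τ = (0.00105)(1.846×10⁻⁶)·sin27° = 8.798×10⁻¹⁰ N·m.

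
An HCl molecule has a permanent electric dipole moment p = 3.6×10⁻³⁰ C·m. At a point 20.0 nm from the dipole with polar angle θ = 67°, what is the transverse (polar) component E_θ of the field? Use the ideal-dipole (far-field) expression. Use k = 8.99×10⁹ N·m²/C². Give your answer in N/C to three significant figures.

For a dipole, E_θ = (kp sinθ)/r³.
kp/r³ = (8.99×10⁹)(3.60×10⁻³⁰)/(2.00×10⁻⁸)³ = 4046 N/C.
E_θ = 4046·sin67° = 3724 N/C.

E_θ ≈ 3720 N/C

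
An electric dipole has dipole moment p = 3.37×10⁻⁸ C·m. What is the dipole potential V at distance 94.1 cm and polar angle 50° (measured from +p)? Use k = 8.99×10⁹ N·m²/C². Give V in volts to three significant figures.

V ≈ 220 V

The dipole potential is V = kp cosθ / r².
V = (8.99×10⁹)(3.37×10⁻⁸)·cos50° / (0.941)² = 219.9 V.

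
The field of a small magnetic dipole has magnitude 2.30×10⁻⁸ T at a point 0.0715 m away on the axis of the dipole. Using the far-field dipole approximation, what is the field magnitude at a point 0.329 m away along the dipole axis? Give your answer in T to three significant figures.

B ≈ 2.36×10⁻¹⁰ T

Dipole fields scale as 1/r³ in the far field; the geometry is the same at both points.
B₂ = B₁ · (r₁/r₂)³ = 2.30×10⁻⁸ · (0.0715/0.329)³.
(r₁/r₂)³ = (0.2173)³ = 0.01026.
B₂ ≈ 2.361×10⁻¹⁰ T.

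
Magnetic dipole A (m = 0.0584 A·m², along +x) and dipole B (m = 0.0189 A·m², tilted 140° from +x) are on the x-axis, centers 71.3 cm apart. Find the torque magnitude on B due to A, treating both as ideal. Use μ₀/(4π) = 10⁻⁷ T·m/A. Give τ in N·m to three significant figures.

Dipole B is on the axis of dipole A, so B₁ there is axial: B₁ = (μ₀/4π)·2m₁/r³ along +x.
B₁ = 2(10⁻⁷)(0.0584)/(0.713)³ = 3.222×10⁻⁸ T.
τ = m₂ B₁ sinθ.
τ = (0.0189)(3.222×10⁻⁸)·sin140° = 3.915×10⁻¹⁰ N·m.

τ ≈ 3.91×10⁻¹⁰ N·m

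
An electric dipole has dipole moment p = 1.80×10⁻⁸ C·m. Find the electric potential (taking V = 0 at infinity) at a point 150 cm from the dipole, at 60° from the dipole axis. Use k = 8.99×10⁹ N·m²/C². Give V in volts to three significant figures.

The dipole potential is V = kp cosθ / r².
V = (8.99×10⁹)(1.80×10⁻⁸)·cos60° / (1.50)² = 35.96 V.

V ≈ 36.0 V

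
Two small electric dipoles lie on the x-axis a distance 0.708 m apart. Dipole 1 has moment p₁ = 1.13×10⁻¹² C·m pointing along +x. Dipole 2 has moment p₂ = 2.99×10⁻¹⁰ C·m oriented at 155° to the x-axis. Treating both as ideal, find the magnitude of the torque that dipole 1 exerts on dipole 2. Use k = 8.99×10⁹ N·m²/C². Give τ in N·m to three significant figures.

τ ≈ 7.23×10⁻¹² N·m

The second dipole sits on the axis of the first, so the field there is axial: E₁ = 2kp₁/r³ along +x.
E₁ = 2(8.99×10⁹)(1.13×10⁻¹²)/(0.708)³ = 0.05725 N/C.
Torque on the second dipole: τ = p₂ E₁ sinθ.
τ = (2.99×10⁻¹⁰)(0.05725)·sin155° = 7.234×10⁻¹² N·m.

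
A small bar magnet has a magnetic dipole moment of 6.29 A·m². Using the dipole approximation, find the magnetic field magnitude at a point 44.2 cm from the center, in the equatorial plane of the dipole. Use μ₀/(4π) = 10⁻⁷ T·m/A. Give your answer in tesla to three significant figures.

In the equatorial plane B = (μ₀/4π)·m/r³ (half the axial value).
B = (10⁻⁷)·(6.29) / (0.442)³ = 7.284×10⁻⁶ T.

B ≈ 7.28×10⁻⁶ T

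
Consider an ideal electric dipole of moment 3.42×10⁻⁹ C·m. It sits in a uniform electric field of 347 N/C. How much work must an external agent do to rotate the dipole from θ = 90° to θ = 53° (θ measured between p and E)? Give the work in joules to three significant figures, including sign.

W_ext = ΔU = U(θ₂) − U(θ₁) = −pE cosθ₂ − (−pE cosθ₁) = pE(cosθ₁ − cosθ₂).
W = (3.42×10⁻⁹)(347)·(cos90° − cos53°) = (1.187×10⁻⁶)·(-0.6018) = -7.142×10⁻⁷ J.

W ≈ -7.14×10⁻⁷ J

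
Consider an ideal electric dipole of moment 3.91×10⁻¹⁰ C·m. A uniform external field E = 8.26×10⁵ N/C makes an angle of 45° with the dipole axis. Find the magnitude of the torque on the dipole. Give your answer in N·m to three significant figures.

τ ≈ 2.28×10⁻⁴ N·m

Torque on an electric dipole: τ = pE sinθ.
τ = (3.91×10⁻¹⁰)(8.26×10⁵)·sin45° = 2.284×10⁻⁴ N·m.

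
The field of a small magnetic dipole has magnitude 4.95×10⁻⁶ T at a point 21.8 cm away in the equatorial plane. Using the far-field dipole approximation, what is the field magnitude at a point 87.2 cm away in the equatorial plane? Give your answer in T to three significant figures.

Dipole fields scale as 1/r³ in the far field; the geometry is the same at both points.
B₂ = B₁ · (r₁/r₂)³ = 4.95×10⁻⁶ · (21.8/87.2)³.
(r₁/r₂)³ = (0.25)³ = 0.01562.
B₂ ≈ 7.734×10⁻⁸ T.

B ≈ 7.73×10⁻⁸ T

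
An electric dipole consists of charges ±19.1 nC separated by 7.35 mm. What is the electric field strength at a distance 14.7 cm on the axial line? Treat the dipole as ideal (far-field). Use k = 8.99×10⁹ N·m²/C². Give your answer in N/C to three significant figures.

E ≈ 795 N/C

Dipole moment p = qd = (1.91×10⁻⁸ C)(0.00735 m) = 1.404×10⁻¹⁰ C·m.
On the dipole axis E = 2kp/r³.
E = 2·(8.99×10⁹)(1.404×10⁻¹⁰) / (0.147)³ = 794.7 N/C.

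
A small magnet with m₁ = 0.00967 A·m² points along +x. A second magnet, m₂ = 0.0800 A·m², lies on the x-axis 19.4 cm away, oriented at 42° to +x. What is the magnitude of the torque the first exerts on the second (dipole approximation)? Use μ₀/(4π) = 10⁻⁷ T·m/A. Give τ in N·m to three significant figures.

τ ≈ 1.42×10⁻⁸ N·m

Dipole B is on the axis of dipole A, so B₁ there is axial: B₁ = (μ₀/4π)·2m₁/r³ along +x.
B₁ = 2(10⁻⁷)(0.00967)/(0.194)³ = 2.649×10⁻⁷ T.
τ = m₂ B₁ sinθ.
τ = (0.0800)(2.649×10⁻⁷)·sin42° = 1.418×10⁻⁸ N·m.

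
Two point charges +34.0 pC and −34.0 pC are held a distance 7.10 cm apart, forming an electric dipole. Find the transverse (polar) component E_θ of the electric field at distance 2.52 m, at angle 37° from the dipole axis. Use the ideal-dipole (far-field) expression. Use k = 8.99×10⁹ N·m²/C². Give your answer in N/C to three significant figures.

Dipole moment p = qd = (3.40×10⁻¹¹ C)(0.0710 m) = 2.414×10⁻¹² C·m.
For a dipole, E_θ = (kp sinθ)/r³.
kp/r³ = (8.99×10⁹)(2.414×10⁻¹²)/(2.52)³ = 0.001356 N/C.
E_θ = 0.001356·sin37° = 8.161×10⁻⁴ N/C.

E_θ ≈ 8.16×10⁻⁴ N/C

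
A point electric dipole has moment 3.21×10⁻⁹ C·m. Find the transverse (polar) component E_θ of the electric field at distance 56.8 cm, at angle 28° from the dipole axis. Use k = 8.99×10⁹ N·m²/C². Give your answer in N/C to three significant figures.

E_θ ≈ 73.9 N/C

For a dipole, E_θ = (kp sinθ)/r³.
kp/r³ = (8.99×10⁹)(3.21×10⁻⁹)/(0.568)³ = 157.5 N/C.
E_θ = 157.5·sin28° = 73.93 N/C.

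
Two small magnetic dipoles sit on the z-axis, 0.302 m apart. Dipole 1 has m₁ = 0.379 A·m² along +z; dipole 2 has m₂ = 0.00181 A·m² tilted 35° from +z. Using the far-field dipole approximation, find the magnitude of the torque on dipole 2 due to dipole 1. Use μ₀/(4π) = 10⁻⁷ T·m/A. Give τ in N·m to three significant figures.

τ ≈ 2.86×10⁻⁹ N·m

Dipole B is on the axis of dipole A, so B₁ there is axial: B₁ = (μ₀/4π)·2m₁/r³ along +z.
B₁ = 2(10⁻⁷)(0.379)/(0.302)³ = 2.752×10⁻⁶ T.
τ = m₂ B₁ sinθ.
τ = (0.00181)(2.752×10⁻⁶)·sin35° = 2.857×10⁻⁹ N·m.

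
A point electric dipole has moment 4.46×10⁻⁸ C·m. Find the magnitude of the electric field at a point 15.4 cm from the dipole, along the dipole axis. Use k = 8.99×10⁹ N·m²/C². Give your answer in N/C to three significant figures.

E ≈ 2.20×10⁵ N/C

On the dipole axis E = 2kp/r³.
E = 2·(8.99×10⁹)(4.46×10⁻⁸) / (0.154)³ = 2.196×10⁵ N/C.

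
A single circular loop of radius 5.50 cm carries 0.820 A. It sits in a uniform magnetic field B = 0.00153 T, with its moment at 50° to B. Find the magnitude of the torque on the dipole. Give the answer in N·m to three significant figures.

τ ≈ 9.13×10⁻⁶ N·m

Magnetic moment m = IA = Iπa² = (0.820)·π·(0.0550)² = 0.007793 A·m².
Torque on a magnetic dipole: τ = mB sinθ.
τ = (0.007793)(0.00153)·sin50° = 9.134×10⁻⁶ N·m.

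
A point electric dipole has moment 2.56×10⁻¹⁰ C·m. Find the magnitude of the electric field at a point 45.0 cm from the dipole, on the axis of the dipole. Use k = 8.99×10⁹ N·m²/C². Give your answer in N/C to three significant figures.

On the dipole axis E = 2kp/r³.
E = 2·(8.99×10⁹)(2.56×10⁻¹⁰) / (0.450)³ = 50.51 N/C.

E ≈ 50.5 N/C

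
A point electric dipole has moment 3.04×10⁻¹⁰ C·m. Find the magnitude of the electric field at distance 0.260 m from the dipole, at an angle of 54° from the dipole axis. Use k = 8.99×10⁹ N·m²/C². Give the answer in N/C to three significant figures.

At angle θ the dipole field magnitude is E = (kp/r³)·√(1 + 3cos²θ).
kp/r³ = (8.99×10⁹)(3.04×10⁻¹⁰) / (0.260)³ = 155.5 N/C.
√(1 + 3cos²54°) = √(1 + 3·0.3455) = √2.0365 ≈ 1.4271.
E ≈ 155.5 × 1.427 = 221.9 N/C.

E ≈ 222 N/C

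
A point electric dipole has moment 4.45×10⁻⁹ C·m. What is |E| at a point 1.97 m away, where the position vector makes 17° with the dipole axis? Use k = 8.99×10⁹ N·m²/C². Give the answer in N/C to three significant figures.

At angle θ the dipole field magnitude is E = (kp/r³)·√(1 + 3cos²θ).
kp/r³ = (8.99×10⁹)(4.45×10⁻⁹) / (1.97)³ = 5.233 N/C.
√(1 + 3cos²17°) = √(1 + 3·0.9145) = √3.7436 ≈ 1.9348.
E ≈ 5.233 × 1.935 = 10.12 N/C.

E ≈ 10.1 N/C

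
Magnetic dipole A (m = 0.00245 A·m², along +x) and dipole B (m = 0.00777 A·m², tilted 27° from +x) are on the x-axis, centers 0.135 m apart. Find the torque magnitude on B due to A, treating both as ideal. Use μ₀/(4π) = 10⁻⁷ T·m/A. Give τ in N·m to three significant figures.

Dipole B is on the axis of dipole A, so B₁ there is axial: B₁ = (μ₀/4π)·2m₁/r³ along +x.
B₁ = 2(10⁻⁷)(0.00245)/(0.135)³ = 1.992×10⁻⁷ T.
τ = m₂ B₁ sinθ.
τ = (0.00777)(1.992×10⁻⁷)·sin27° = 7.025×10⁻¹⁰ N·m.

τ ≈ 7.03×10⁻¹⁰ N·m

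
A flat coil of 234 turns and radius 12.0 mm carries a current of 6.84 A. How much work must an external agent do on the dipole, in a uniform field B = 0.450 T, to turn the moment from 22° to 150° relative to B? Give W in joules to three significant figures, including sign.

W ≈ 0.584 J

m = NIA = NIπa² = 234·(6.84)·π·(0.0120)² = 0.7241 A·m².
W_ext = ΔU = −mB cosθ₂ + mB cosθ₁ = mB(cosθ₁ − cosθ₂).
W = (0.7241)(0.450)·(cos22° − cos150°) = (0.3258)·(+1.7932) = 0.5843 J.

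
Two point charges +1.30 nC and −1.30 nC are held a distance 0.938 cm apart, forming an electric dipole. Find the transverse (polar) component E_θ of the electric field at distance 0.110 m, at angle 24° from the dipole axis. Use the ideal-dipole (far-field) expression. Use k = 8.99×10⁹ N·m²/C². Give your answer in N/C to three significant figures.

Dipole moment p = qd = (1.30×10⁻⁹ C)(0.00938 m) = 1.219×10⁻¹¹ C·m.
For a dipole, E_θ = (kp sinθ)/r³.
kp/r³ = (8.99×10⁹)(1.219×10⁻¹¹)/(0.110)³ = 82.34 N/C.
E_θ = 82.34·sin24° = 33.49 N/C.

E_θ ≈ 33.5 N/C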